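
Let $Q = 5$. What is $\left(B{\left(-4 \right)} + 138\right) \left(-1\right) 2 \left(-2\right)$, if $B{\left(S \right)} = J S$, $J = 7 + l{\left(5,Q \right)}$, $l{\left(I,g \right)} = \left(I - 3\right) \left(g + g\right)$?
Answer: $120$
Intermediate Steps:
$l{\left(I,g \right)} = 2 g \left(-3 + I\right)$ ($l{\left(I,g \right)} = \left(-3 + I\right) 2 g = 2 g \left(-3 + I\right)$)
$J = 27$ ($J = 7 + 2 \cdot 5 \left(-3 + 5\right) = 7 + 2 \cdot 5 \cdot 2 = 7 + 20 = 27$)
$B{\left(S \right)} = 27 S$
$\left(B{\left(-4 \right)} + 138\right) \left(-1\right) 2 \left(-2\right) = \left(27 \left(-4\right) + 138\right) \left(-1\right) 2 \left(-2\right) = \left(-108 + 138\right) \left(\left(-2\right) \left(-2\right)\right) = 30 \cdot 4 = 120$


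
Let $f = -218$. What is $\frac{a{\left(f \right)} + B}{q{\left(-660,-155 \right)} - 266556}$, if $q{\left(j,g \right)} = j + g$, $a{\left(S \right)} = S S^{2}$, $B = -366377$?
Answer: $\frac{10726609}{267371} \approx 40.119$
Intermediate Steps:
$a{\left(S \right)} = S^{3}$
$q{\left(j,g \right)} = g + j$
$\frac{a{\left(f \right)} + B}{q{\left(-660,-155 \right)} - 266556} = \frac{\left(-218\right)^{3} - 366377}{\left(-155 - 660\right) - 266556} = \frac{-10360232 - 366377}{-815 - 266556} = - \frac{10726609}{-267371} = \left(-10726609\right) \left(- \frac{1}{267371}\right) = \frac{10726609}{267371}$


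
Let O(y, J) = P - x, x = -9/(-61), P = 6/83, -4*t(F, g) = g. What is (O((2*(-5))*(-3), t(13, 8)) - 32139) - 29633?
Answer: -312752017/5063 ≈ -61772.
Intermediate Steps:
t(F, g) = -g/4
P = 6/83 (P = 6*(1/83) = 6/83 ≈ 0.072289)
x = 9/61 (x = -9*(-1/61) = 9/61 ≈ 0.14754)
O(y, J) = -381/5063 (O(y, J) = 6/83 - 1*9/61 = 6/83 - 9/61 = -381/5063)
(O((2*(-5))*(-3), t(13, 8)) - 32139) - 29633 = (-381/5063 - 32139) - 29633 = -162720138/5063 - 29633 = -312752017/5063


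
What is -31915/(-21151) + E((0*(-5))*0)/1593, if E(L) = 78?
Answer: 1345907/863937 ≈ 1.5579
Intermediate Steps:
-31915/(-21151) + E((0*(-5))*0)/1593 = -31915/(-21151) + 78/1593 = -31915*(-1/21151) + 78*(1/1593) = 2455/1627 + 26/531 = 1345907/863937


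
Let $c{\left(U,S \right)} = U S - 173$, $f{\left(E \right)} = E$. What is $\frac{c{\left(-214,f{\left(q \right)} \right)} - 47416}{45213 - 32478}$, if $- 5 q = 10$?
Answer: $- \frac{47161}{12735} \approx -3.7033$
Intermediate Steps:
$q = -2$ ($q = \left(- \frac{1}{5}\right) 10 = -2$)
$c{\left(U,S \right)} = -173 + S U$ ($c{\left(U,S \right)} = S U - 173 = -173 + S U$)
$\frac{c{\left(-214,f{\left(q \right)} \right)} - 47416}{45213 - 32478} = \frac{\left(-173 - -428\right) - 47416}{45213 - 32478} = \frac{\left(-173 + 428\right) - 47416}{12735} = \left(255 - 47416\right) \frac{1}{12735} = \left(-47161\right) \frac{1}{12735} = - \frac{47161}{12735}$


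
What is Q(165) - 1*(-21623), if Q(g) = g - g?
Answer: 21623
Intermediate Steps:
Q(g) = 0
Q(165) - 1*(-21623) = 0 - 1*(-21623) = 0 + 21623 = 21623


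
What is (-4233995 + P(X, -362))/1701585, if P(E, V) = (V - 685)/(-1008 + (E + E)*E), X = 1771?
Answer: -26555083157677/10672126720290 ≈ -2.4883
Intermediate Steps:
P(E, V) = (-685 + V)/(-1008 + 2*E²) (P(E, V) = (-685 + V)/(-1008 + (2*E)*E) = (-685 + V)/(-1008 + 2*E²))
(-4233995 + P(X, -362))/1701585 = (-4233995 + (-685 - 362)/(2*(-504 + 1771²)))/1701585 = (-4233995 + (½)*(-1047)/(-504 + 3136441))*(1/1701585) = (-4233995 + (½)*(-1047)/3135937)*(1/1701585) = (-4233995 + (½)*(1/3135937)*(-1047))*(1/1701585) = (-4233995 - 1047/6271874)*(1/1701585) = -26555083157677/6271874*1/1701585 = -26555083157677/10672126720290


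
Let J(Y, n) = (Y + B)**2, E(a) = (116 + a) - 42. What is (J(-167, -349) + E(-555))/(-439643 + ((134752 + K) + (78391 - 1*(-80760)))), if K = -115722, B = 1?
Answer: -9025/87154 ≈ -0.10355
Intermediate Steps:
E(a) = 74 + a
J(Y, n) = (1 + Y)**2 (J(Y, n) = (Y + 1)**2 = (1 + Y)**2)
(J(-167, -349) + E(-555))/(-439643 + ((134752 + K) + (78391 - 1*(-80760)))) = ((1 - 167)**2 + (74 - 555))/(-439643 + ((134752 - 115722) + (78391 - 1*(-80760)))) = ((-166)**2 - 481)/(-439643 + (19030 + (78391 + 80760))) = (27556 - 481)/(-439643 + (19030 + 159151)) = 27075/(-439643 + 178181) = 27075/(-261462) = 27075*(-1/261462) = -9025/87154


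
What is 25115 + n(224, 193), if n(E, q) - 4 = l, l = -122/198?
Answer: 2486720/99 ≈ 25118.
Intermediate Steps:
l = -61/99 (l = -122*1/198 = -61/99 ≈ -0.61616)
n(E, q) = 335/99 (n(E, q) = 4 - 61/99 = 335/99)
25115 + n(224, 193) = 25115 + 335/99 = 2486720/99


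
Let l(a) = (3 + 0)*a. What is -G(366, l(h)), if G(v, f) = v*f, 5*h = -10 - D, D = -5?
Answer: 1098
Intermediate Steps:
h = -1 (h = (-10 - 1*(-5))/5 = (-10 + 5)/5 = (1/5)*(-5) = -1)
l(a) = 3*a
G(v, f) = f*v
-G(366, l(h)) = -3*(-1)*366 = -(-3)*366 = -1*(-1098) = 1098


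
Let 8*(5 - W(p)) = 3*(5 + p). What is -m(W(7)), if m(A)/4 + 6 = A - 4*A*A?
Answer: 26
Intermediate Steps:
W(p) = 25/8 - 3*p/8 (W(p) = 5 - 3*(5 + p)/8 = 5 - (15 + 3*p)/8 = 5 + (-15/8 - 3*p/8) = 25/8 - 3*p/8)
m(A) = -24 - 16*A**2 + 4*A (m(A) = -24 + 4*(A - 4*A*A) = -24 + 4*(A - 4*A**2) = -24 + (-16*A**2 + 4*A) = -24 - 16*A**2 + 4*A)
-m(W(7)) = -(-24 - 16*(25/8 - 3/8*7)**2 + 4*(25/8 - 3/8*7)) = -(-24 - 16*(25/8 - 21/8)**2 + 4*(25/8 - 21/8)) = -(-24 - 16*(1/2)**2 + 4*(1/2)) = -(-24 - 16*1/4 + 2) = -(-24 - 4 + 2) = -1*(-26) = 26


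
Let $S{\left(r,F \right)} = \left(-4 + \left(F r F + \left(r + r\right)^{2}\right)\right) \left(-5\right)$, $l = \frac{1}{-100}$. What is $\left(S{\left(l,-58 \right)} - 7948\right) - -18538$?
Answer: $\frac{5389099}{500} \approx 10778.0$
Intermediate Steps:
$l = - \frac{1}{100} \approx -0.01$
$S{\left(r,F \right)} = 20 - 20 r^{2} - 5 r F^{2}$ ($S{\left(r,F \right)} = \left(-4 + \left(r F^{2} + \left(2 r\right)^{2}\right)\right) \left(-5\right) = \left(-4 + \left(r F^{2} + 4 r^{2}\right)\right) \left(-5\right) = \left(-4 + \left(4 r^{2} + r F^{2}\right)\right) \left(-5\right) = \left(-4 + 4 r^{2} + r F^{2}\right) \left(-5\right) = 20 - 20 r^{2} - 5 r F^{2}$)
$\left(S{\left(l,-58 \right)} - 7948\right) - -18538 = \left(\left(20 - 20 \left(- \frac{1}{100}\right)^{2} - - \frac{\left(-58\right)^{2}}{20}\right) - 7948\right) - -18538 = \left(\left(20 - \frac{1}{500} - \left(- \frac{1}{20}\right) 3364\right) - 7948\right) + 18538 = \left(\left(20 - \frac{1}{500} + \frac{841}{5}\right) - 7948\right) + 18538 = \left(\frac{94099}{500} - 7948\right) + 18538 = - \frac{3879901}{500} + 18538 = \frac{5389099}{500}$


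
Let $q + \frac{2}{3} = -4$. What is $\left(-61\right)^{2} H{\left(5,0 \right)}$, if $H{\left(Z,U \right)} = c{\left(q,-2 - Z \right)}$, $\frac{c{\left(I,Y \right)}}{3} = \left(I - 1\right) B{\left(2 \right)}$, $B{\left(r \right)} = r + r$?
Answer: $-253028$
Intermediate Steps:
$q = - \frac{14}{3}$ ($q = - \frac{2}{3} - 4 = - \frac{14}{3} \approx -4.6667$)
$B{\left(r \right)} = 2 r$
$c{\left(I,Y \right)} = -12 + 12 I$ ($c{\left(I,Y \right)} = 3 \left(I - 1\right) 2 \cdot 2 = 3 \left(-1 + I\right) 4 = 3 \left(-4 + 4 I\right) = -12 + 12 I$)
$H{\left(Z,U \right)} = -68$ ($H{\left(Z,U \right)} = -12 + 12 \left(- \frac{14}{3}\right) = -12 - 56 = -68$)
$\left(-61\right)^{2} H{\left(5,0 \right)} = \left(-61\right)^{2} \left(-68\right) = 3721 \left(-68\right) = -253028$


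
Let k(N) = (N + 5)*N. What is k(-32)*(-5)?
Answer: -4320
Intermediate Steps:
k(N) = N*(5 + N) (k(N) = (5 + N)*N = N*(5 + N))
k(-32)*(-5) = -32*(5 - 32)*(-5) = -32*(-27)*(-5) = 864*(-5) = -4320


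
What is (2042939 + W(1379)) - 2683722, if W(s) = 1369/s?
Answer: -883638388/1379 ≈ -6.4078e+5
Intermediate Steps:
(2042939 + W(1379)) - 2683722 = (2042939 + 1369/1379) - 2683722 = 2817214250/1379 - 2683722 = -883638388/1379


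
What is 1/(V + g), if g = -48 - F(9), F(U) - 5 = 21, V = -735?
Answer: -1/809 ≈ -0.0012361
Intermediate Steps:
F(U) = 26 (F(U) = 5 + 21 = 26)
g = -74 (g = -48 - 1*26 = -48 - 26 = -74)
1/(V + g) = 1/(-735 - 74) = 1/(-809) = -1/809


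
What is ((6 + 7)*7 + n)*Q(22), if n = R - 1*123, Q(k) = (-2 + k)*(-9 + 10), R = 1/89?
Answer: -56940/89 ≈ -639.78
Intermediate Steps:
R = 1/89 ≈ 0.011236
Q(k) = -2 + k (Q(k) = (-2 + k)*1 = -2 + k)
n = -10946/89 (n = 1/89 - 1*123 = 1/89 - 123 = -10946/89 ≈ -122.99)
((6 + 7)*7 + n)*Q(22) = ((6 + 7)*7 - 10946/89)*(-2 + 22) = (13*7 - 10946/89)*20 = (91 - 10946/89)*20 = -2847/89*20 = -56940/89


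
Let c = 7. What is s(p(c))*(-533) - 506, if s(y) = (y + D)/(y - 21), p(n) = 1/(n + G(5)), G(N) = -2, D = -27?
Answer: -4771/4 ≈ -1192.8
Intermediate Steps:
p(n) = 1/(-2 + n) (p(n) = 1/(n - 2) = 1/(-2 + n))
s(y) = (-27 + y)/(-21 + y) (s(y) = (y - 27)/(y - 21) = (-27 + y)/(-21 + y))
s(p(c))*(-533) - 506 = ((-27 + 1/(-2 + 7))/(-21 + 1/(-2 + 7)))*(-533) - 506 = ((-27 + 1/5)/(-21 + 1/5))*(-533) - 506 = ((-27 + ⅕)/(-21 + ⅕))*(-533) - 506 = (-134/5/(-104/5))*(-533) - 506 = -5/104*(-134/5)*(-533) - 506 = (67/52)*(-533) - 506 = -2747/4 - 506 = -4771/4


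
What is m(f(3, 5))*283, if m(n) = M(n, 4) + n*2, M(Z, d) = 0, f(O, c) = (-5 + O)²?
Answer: 2264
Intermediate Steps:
m(n) = 2*n (m(n) = 0 + n*2 = 0 + 2*n = 2*n)
m(f(3, 5))*283 = (2*(-5 + 3)²)*283 = (2*(-2)²)*283 = (2*4)*283 = 8*283 = 2264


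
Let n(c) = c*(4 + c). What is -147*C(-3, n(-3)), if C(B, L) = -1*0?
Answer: 0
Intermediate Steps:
C(B, L) = 0
-147*C(-3, n(-3)) = -147*0 = 0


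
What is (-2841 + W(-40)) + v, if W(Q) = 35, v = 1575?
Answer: -1231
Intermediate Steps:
(-2841 + W(-40)) + v = (-2841 + 35) + 1575 = -2806 + 1575 = -1231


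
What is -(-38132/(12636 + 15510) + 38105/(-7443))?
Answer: 226053301/34915113 ≈ 6.4744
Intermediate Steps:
-(-38132/(12636 + 15510) + 38105/(-7443)) = -(-38132/28146 + 38105*(-1/7443)) = -(-38132*1/28146 - 38105/7443) = -(-19066/14073 - 38105/7443) = -1*(-226053301/34915113) = 226053301/34915113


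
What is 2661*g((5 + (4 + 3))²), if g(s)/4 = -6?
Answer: -63864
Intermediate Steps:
g(s) = -24 (g(s) = 4*(-6) = -24)
2661*g((5 + (4 + 3))²) = 2661*(-24) = -63864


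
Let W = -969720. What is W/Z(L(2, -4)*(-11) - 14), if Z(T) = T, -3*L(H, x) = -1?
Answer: 2909160/53 ≈ 54890.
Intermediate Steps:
L(H, x) = ⅓ (L(H, x) = -⅓*(-1) = ⅓)
W/Z(L(2, -4)*(-11) - 14) = -969720/((⅓)*(-11) - 14) = -969720/(-11/3 - 14) = -969720/(-53/3) = -969720*(-3/53) = 2909160/53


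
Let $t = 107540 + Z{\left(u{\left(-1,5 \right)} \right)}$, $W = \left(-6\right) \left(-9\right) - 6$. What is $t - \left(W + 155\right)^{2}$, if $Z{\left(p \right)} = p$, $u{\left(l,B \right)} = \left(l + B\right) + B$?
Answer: $66340$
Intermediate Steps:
$W = 48$ ($W = 54 - 6 = 48$)
$u{\left(l,B \right)} = l + 2 B$ ($u{\left(l,B \right)} = \left(B + l\right) + B = l + 2 B$)
$t = 107549$ ($t = 107540 + \left(-1 + 2 \cdot 5\right) = 107540 + \left(-1 + 10\right) = 107540 + 9 = 107549$)
$t - \left(W + 155\right)^{2} = 107549 - \left(48 + 155\right)^{2} = 107549 - 203^{2} = 107549 - 41209 = 66340$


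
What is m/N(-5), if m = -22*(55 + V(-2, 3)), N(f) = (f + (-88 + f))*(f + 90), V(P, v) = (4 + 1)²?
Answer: 176/833 ≈ 0.21128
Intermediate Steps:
V(P, v) = 25 (V(P, v) = 5² = 25)
N(f) = (-88 + 2*f)*(90 + f)
m = -1760 (m = -22*(55 + 25) = -22*80 = -1760)
m/N(-5) = -1760/(-7920 + 2*(-5)² + 92*(-5)) = -1760/(-7920 + 2*25 - 460) = -1760/(-7920 + 50 - 460) = -1760/(-8330) = -1760*(-1/8330) = 176/833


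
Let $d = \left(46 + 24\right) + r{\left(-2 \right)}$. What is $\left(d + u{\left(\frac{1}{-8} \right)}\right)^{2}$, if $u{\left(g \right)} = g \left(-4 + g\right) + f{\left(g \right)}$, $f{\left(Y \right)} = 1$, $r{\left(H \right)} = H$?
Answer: $\frac{19793601}{4096} \approx 4832.4$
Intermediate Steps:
$d = 68$ ($d = \left(46 + 24\right) - 2 = 70 - 2 = 68$)
$u{\left(g \right)} = 1 + g \left(-4 + g\right)$ ($u{\left(g \right)} = g \left(-4 + g\right) + 1 = 1 + g \left(-4 + g\right)$)
$\left(d + u{\left(\frac{1}{-8} \right)}\right)^{2} = \left(68 + \left(1 + \left(\frac{1}{-8}\right)^{2} - \frac{4}{-8}\right)\right)^{2} = \left(68 + \left(1 + \left(- \frac{1}{8}\right)^{2} - - \frac{1}{2}\right)\right)^{2} = \left(68 + \left(1 + \frac{1}{64} + \frac{1}{2}\right)\right)^{2} = \left(68 + \frac{97}{64}\right)^{2} = \left(\frac{4449}{64}\right)^{2} = \frac{19793601}{4096}$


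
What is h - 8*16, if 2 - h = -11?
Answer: -115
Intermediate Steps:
h = 13 (h = 2 - 1*(-11) = 2 + 11 = 13)
h - 8*16 = 13 - 8*16 = 13 - 128 = -115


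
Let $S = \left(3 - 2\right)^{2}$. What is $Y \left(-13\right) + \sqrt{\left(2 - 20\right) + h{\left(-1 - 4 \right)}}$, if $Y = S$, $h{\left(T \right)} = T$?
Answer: $-13 + i \sqrt{23} \approx -13.0 + 4.7958 i$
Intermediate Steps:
$S = 1$ ($S = 1^{2} = 1$)
$Y = 1$
$Y \left(-13\right) + \sqrt{\left(2 - 20\right) + h{\left(-1 - 4 \right)}} = 1 \left(-13\right) + \sqrt{\left(2 - 20\right) - 5} = -13 + \sqrt{\left(2 - 20\right) - 5} = -13 + \sqrt{-18 - 5} = -13 + \sqrt{-23} = -13 + i \sqrt{23}$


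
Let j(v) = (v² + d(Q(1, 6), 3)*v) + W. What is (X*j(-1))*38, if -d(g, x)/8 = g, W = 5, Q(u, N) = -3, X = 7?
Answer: -4788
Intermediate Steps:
d(g, x) = -8*g
j(v) = 5 + v² + 24*v (j(v) = (v² + (-8*(-3))*v) + 5 = (v² + 24*v) + 5 = 5 + v² + 24*v)
(X*j(-1))*38 = (7*(5 + (-1)² + 24*(-1)))*38 = (7*(5 + 1 - 24))*38 = (7*(-18))*38 = -126*38 = -4788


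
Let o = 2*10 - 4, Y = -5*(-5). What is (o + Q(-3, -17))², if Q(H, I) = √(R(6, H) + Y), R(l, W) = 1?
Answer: (16 + √26)² ≈ 445.17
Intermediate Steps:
Y = 25
Q(H, I) = √26 (Q(H, I) = √(1 + 25) = √26)
o = 16 (o = 20 - 4 = 16)
(o + Q(-3, -17))² = (16 + √26)²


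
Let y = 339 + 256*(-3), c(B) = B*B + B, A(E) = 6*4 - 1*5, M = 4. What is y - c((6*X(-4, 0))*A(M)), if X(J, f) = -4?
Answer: -207909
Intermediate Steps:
A(E) = 19 (A(E) = 24 - 5 = 19)
c(B) = B + B² (c(B) = B² + B = B + B²)
y = -429 (y = 339 - 768 = -429)
y - c((6*X(-4, 0))*A(M)) = -429 - (6*(-4))*19*(1 + (6*(-4))*19) = -429 - (-24*19)*(1 - 24*19) = -429 - (-456)*(1 - 456) = -429 - (-456)*(-455) = -429 - 1*207480 = -429 - 207480 = -207909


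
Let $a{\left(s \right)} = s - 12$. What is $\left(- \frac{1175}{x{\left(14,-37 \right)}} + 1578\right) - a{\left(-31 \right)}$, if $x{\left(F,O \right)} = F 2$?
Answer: $\frac{44213}{28} \approx 1579.0$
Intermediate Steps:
$x{\left(F,O \right)} = 2 F$
$a{\left(s \right)} = -12 + s$ ($a{\left(s \right)} = s - 12 = -12 + s$)
$\left(- \frac{1175}{x{\left(14,-37 \right)}} + 1578\right) - a{\left(-31 \right)} = \left(- \frac{1175}{2 \cdot 14} + 1578\right) - \left(-12 - 31\right) = \left(- \frac{1175}{28} + 1578\right) - -43 = \left(\left(-1175\right) \frac{1}{28} + 1578\right) + 43 = \left(- \frac{1175}{28} + 1578\right) + 43 = \frac{43009}{28} + 43 = \frac{44213}{28}$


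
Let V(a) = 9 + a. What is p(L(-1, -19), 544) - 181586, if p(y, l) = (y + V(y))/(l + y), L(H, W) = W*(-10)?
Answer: -133283735/734 ≈ -1.8159e+5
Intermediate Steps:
L(H, W) = -10*W
p(y, l) = (9 + 2*y)/(l + y) (p(y, l) = (y + (9 + y))/(l + y) = (9 + 2*y)/(l + y))
p(L(-1, -19), 544) - 181586 = (9 + 2*(-10*(-19)))/(544 - 10*(-19)) - 181586 = (9 + 2*190)/(544 + 190) - 181586 = (9 + 380)/734 - 181586 = (1/734)*389 - 181586 = 389/734 - 181586 = -133283735/734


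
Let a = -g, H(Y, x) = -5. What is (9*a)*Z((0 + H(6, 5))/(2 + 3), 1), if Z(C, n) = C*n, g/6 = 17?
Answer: 918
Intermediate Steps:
g = 102 (g = 6*17 = 102)
a = -102 (a = -1*102 = -102)
(9*a)*Z((0 + H(6, 5))/(2 + 3), 1) = (9*(-102))*(((0 - 5)/(2 + 3))*1) = -918*(-5/5) = -918*(-5*1/5) = -(-918) = -918*(-1) = 918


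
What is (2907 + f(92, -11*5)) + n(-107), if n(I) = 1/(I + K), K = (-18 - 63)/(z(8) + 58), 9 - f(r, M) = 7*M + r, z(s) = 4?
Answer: 21548373/6715 ≈ 3209.0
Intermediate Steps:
f(r, M) = 9 - r - 7*M (f(r, M) = 9 - (7*M + r) = 9 - (r + 7*M) = 9 + (-r - 7*M) = 9 - r - 7*M)
K = -81/62 (K = (-18 - 63)/(4 + 58) = -81/62 ≈ -1.3065)
n(I) = 1/(-81/62 + I) (n(I) = 1/(I - 81/62) = 1/(-81/62 + I))
(2907 + f(92, -11*5)) + n(-107) = (2907 + (9 - 1*92 - (-77)*5)) + 62/(-81 + 62*(-107)) = (2907 + (9 - 92 - 7*(-55))) + 62/(-81 - 6634) = (2907 + (9 - 92 + 385)) + 62/(-6715) = (2907 + 302) + 62*(-1/6715) = 3209 - 62/6715 = 21548373/6715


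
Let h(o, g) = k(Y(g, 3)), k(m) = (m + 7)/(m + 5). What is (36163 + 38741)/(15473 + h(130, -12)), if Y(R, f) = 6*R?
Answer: 1254642/259189 ≈ 4.8406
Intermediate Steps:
k(m) = (7 + m)/(5 + m)
h(o, g) = (7 + 6*g)/(5 + 6*g)
(36163 + 38741)/(15473 + h(130, -12)) = (36163 + 38741)/(15473 + (7 + 6*(-12))/(5 + 6*(-12))) = 74904/(15473 + (7 - 72)/(5 - 72)) = 74904/(15473 - 65/(-67)) = 74904/(15473 - 1/67*(-65)) = 74904/(15473 + 65/67) = 74904/(1036756/67) = 74904*(67/1036756) = 1254642/259189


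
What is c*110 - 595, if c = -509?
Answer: -56585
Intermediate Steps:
c*110 - 595 = -509*110 - 595 = -55990 - 595 = -56585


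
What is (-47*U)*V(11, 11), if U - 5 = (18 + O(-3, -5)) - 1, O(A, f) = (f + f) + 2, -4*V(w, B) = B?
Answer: 3619/2 ≈ 1809.5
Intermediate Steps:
V(w, B) = -B/4
O(A, f) = 2 + 2*f (O(A, f) = 2*f + 2 = 2 + 2*f)
U = 14 (U = 5 + ((18 + (2 + 2*(-5))) - 1) = 5 + ((18 + (2 - 10)) - 1) = 5 + ((18 - 8) - 1) = 5 + (10 - 1) = 5 + 9 = 14)
(-47*U)*V(11, 11) = (-47*14)*(-¼*11) = -658*(-11/4) = 3619/2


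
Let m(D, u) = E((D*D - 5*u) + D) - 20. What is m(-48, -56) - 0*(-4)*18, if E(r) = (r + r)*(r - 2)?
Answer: 12852428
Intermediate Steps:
E(r) = 2*r*(-2 + r) (E(r) = (2*r)*(-2 + r) = 2*r*(-2 + r))
m(D, u) = -20 + 2*(D + D² - 5*u)*(-2 + D + D² - 5*u) (m(D, u) = 2*((D*D - 5*u) + D)*(-2 + ((D*D - 5*u) + D)) - 20 = 2*((D² - 5*u) + D)*(-2 + ((D² - 5*u) + D)) - 20 = 2*(D + D² - 5*u)*(-2 + (D + D² - 5*u)) - 20 = 2*(D + D² - 5*u)*(-2 + D + D² - 5*u) - 20 = -20 + 2*(D + D² - 5*u)*(-2 + D + D² - 5*u))
m(-48, -56) - 0*(-4)*18 = (-20 + 2*(-48 + (-48)² - 5*(-56))*(-2 - 48 + (-48)² - 5*(-56))) - 0*(-4)*18 = (-20 + 2*(-48 + 2304 + 280)*(-2 - 48 + 2304 + 280)) - 0*18 = (-20 + 2*2536*2534) - 1*0 = (-20 + 12852448) + 0 = 12852428 + 0 = 12852428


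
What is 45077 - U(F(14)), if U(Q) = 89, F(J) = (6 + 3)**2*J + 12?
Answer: 44988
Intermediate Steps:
F(J) = 12 + 81*J (F(J) = 9**2*J + 12 = 81*J + 12 = 12 + 81*J)
45077 - U(F(14)) = 45077 - 1*89 = 45077 - 89 = 44988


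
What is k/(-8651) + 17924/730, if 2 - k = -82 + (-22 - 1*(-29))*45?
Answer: 77614577/3157615 ≈ 24.580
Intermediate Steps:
k = -231 (k = 2 - (-82 + (-22 - 1*(-29))*45) = 2 - (-82 + (-22 + 29)*45) = 2 - (-82 + 7*45) = 2 - (-82 + 315) = 2 - 1*233 = 2 - 233 = -231)
k/(-8651) + 17924/730 = -231/(-8651) + 17924/730 = -231*(-1/8651) + 17924*(1/730) = 231/8651 + 8962/365 = 77614577/3157615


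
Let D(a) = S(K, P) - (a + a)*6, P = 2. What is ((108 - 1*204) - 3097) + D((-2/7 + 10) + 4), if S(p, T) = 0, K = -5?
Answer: -23503/7 ≈ -3357.6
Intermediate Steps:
D(a) = -12*a (D(a) = 0 - (a + a)*6 = 0 - 2*a*6 = 0 - 12*a = -12*a)
((108 - 1*204) - 3097) + D((-2/7 + 10) + 4) = ((108 - 1*204) - 3097) - 12*((-2/7 + 10) + 4) = ((108 - 204) - 3097) - 12*((-2*⅐ + 10) + 4) = (-96 - 3097) - 12*((-2/7 + 10) + 4) = -3193 - 12*(68/7 + 4) = -3193 - 12*96/7 = -3193 - 1152/7 = -23503/7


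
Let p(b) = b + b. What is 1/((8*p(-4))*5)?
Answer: -1/320 ≈ -0.0031250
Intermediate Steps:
p(b) = 2*b
1/((8*p(-4))*5) = 1/((8*(2*(-4)))*5) = 1/((8*(-8))*5) = 1/(-64*5) = 1/(-320) = -1/320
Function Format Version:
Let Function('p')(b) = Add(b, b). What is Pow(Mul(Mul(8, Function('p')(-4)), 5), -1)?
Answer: Rational(-1, 320) ≈ -0.0031250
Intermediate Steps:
Function('p')(b) = Mul(2, b)
Pow(Mul(Mul(8, Function('p')(-4)), 5), -1) = Pow(Mul(Mul(8, Mul(2, -4)), 5), -1) = Pow(Mul(Mul(8, -8), 5), -1) = Pow(Mul(-64, 5), -1) = Pow(-320, -1) = Rational(-1, 320)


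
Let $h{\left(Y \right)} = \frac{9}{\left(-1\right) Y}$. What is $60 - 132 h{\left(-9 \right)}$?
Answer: $-72$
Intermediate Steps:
$h{\left(Y \right)} = - \frac{9}{Y}$ ($h{\left(Y \right)} = 9 \left(- \frac{1}{Y}\right) = - \frac{9}{Y}$)
$60 - 132 h{\left(-9 \right)} = 60 - 132 \left(- \frac{9}{-9}\right) = 60 - 132 \left(\left(-9\right) \left(- \frac{1}{9}\right)\right) = 60 - 132 = -72$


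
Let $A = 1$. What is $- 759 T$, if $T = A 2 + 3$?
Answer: $-3795$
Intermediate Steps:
$T = 5$ ($T = 1 \cdot 2 + 3 = 2 + 3 = 5$)
$- 759 T = \left(-759\right) 5 = -3795$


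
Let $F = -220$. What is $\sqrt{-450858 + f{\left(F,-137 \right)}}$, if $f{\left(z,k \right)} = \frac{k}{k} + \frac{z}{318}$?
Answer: $\frac{i \sqrt{11398133307}}{159} \approx 671.46 i$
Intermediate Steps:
$f{\left(z,k \right)} = 1 + \frac{z}{318}$ ($f{\left(z,k \right)} = 1 + z \frac{1}{318} = 1 + \frac{z}{318}$)
$\sqrt{-450858 + f{\left(F,-137 \right)}} = \sqrt{-450858 + \left(1 + \frac{1}{318} \left(-220\right)\right)} = \sqrt{-450858 + \left(1 - \frac{110}{159}\right)} = \sqrt{-450858 + \frac{49}{159}} = \sqrt{- \frac{71686373}{159}} = \frac{i \sqrt{11398133307}}{159}$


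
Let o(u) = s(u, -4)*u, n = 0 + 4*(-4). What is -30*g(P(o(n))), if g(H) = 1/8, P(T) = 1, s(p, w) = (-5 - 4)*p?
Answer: -15/4 ≈ -3.7500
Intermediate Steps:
s(p, w) = -9*p
n = -16 (n = 0 - 16 = -16)
o(u) = -9*u² (o(u) = (-9*u)*u = -9*u²)
g(H) = ⅛
-30*g(P(o(n))) = -30*⅛ = -15/4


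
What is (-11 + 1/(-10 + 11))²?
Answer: 100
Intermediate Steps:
(-11 + 1/(-10 + 11))² = (-11 + 1/1)² = (-11 + 1)² = (-10)² = 100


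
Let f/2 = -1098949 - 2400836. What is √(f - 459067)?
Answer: I*√7458637 ≈ 2731.1*I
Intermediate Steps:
f = -6999570 (f = 2*(-1098949 - 2400836) = 2*(-3499785) = -6999570)
√(f - 459067) = √(-6999570 - 459067) = √(-7458637) = I*√7458637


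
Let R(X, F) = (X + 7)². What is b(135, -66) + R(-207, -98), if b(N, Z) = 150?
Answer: 40150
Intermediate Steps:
R(X, F) = (7 + X)²
b(135, -66) + R(-207, -98) = 150 + (7 - 207)² = 150 + (-200)² = 150 + 40000 = 40150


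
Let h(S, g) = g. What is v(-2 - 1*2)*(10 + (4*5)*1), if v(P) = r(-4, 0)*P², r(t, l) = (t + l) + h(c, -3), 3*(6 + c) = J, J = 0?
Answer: -3360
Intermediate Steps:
c = -6 (c = -6 + (⅓)*0 = -6 + 0 = -6)
r(t, l) = -3 + l + t (r(t, l) = (t + l) - 3 = (l + t) - 3 = -3 + l + t)
v(P) = -7*P² (v(P) = (-3 + 0 - 4)*P² = -7*P²)
v(-2 - 1*2)*(10 + (4*5)*1) = (-7*(-2 - 1*2)²)*(10 + (4*5)*1) = (-7*(-2 - 2)²)*(10 + 20*1) = (-7*(-4)²)*(10 + 20) = -7*16*30 = -112*30 = -3360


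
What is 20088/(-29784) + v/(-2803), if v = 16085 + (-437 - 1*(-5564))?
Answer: -28670203/3478523 ≈ -8.2421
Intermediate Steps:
v = 21212 (v = 16085 + (-437 + 5564) = 16085 + 5127 = 21212)
20088/(-29784) + v/(-2803) = 20088/(-29784) + 21212/(-2803) = 20088*(-1/29784) + 21212*(-1/2803) = -837/1241 - 21212/2803 = -28670203/3478523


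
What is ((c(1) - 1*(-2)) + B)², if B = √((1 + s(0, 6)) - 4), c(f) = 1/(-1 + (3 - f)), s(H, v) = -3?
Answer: (3 + I*√6)² ≈ 3.0 + 14.697*I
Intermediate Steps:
c(f) = 1/(2 - f)
B = I*√6 (B = √((1 - 3) - 4) = √(-2 - 4) = √(-6) = I*√6 ≈ 2.4495*I)
((c(1) - 1*(-2)) + B)² = ((-1/(-2 + 1) - 1*(-2)) + I*√6)² = ((-1/(-1) + 2) + I*√6)² = ((-1*(-1) + 2) + I*√6)² = ((1 + 2) + I*√6)² = (3 + I*√6)²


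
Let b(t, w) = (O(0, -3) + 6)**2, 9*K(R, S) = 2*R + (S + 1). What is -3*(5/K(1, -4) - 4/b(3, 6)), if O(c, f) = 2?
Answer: 2163/16 ≈ 135.19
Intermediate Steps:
K(R, S) = 1/9 + S/9 + 2*R/9 (K(R, S) = (2*R + (S + 1))/9 = (2*R + (1 + S))/9 = (1 + S + 2*R)/9 = 1/9 + S/9 + 2*R/9)
b(t, w) = 64 (b(t, w) = (2 + 6)**2 = 8**2 = 64)
-3*(5/K(1, -4) - 4/b(3, 6)) = -3*(5/(1/9 + (1/9)*(-4) + (2/9)*1) - 4/64) = -3*(5/(1/9 - 4/9 + 2/9) - 4*1/64) = -3*(5/(-1/9) - 1/16) = -3*(5*(-9) - 1/16) = -3*(-45 - 1/16) = -3*(-721/16) = 2163/16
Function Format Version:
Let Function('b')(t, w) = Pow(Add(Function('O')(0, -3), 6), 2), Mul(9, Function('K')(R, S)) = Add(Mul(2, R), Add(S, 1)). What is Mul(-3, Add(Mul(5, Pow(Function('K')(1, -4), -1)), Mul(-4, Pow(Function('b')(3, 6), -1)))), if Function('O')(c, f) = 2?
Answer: Rational(2163, 16) ≈ 135.19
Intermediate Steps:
Function('K')(R, S) = Add(Rational(1, 9), Mul(Rational(1, 9), S), Mul(Rational(2, 9), R)) (Function('K')(R, S) = Mul(Rational(1, 9), Add(Mul(2, R), Add(S, 1))) = Mul(Rational(1, 9), Add(Mul(2, R), Add(1, S))) = Mul(Rational(1, 9), Add(1, S, Mul(2, R))) = Add(Rational(1, 9), Mul(Rational(1, 9), S), Mul(Rational(2, 9), R)))
Function('b')(t, w) = 64 (Function('b')(t, w) = Pow(Add(2, 6), 2) = Pow(8, 2) = 64)
Mul(-3, Add(Mul(5, Pow(Function('K')(1, -4), -1)), Mul(-4, Pow(Function('b')(3, 6), -1)))) = Mul(-3, Add(Mul(5, Pow(Add(Rational(1, 9), Mul(Rational(1, 9), -4), Mul(Rational(2, 9), 1)), -1)), Mul(-4, Pow(64, -1)))) = Mul(-3, Add(Mul(5, Pow(Add(Rational(1, 9), Rational(-4, 9), Rational(2, 9)), -1)), Mul(-4, Rational(1, 64)))) = Mul(-3, Add(Mul(5, Pow(Rational(-1, 9), -1)), Rational(-1, 16))) = Mul(-3, Add(Mul(5, -9), Rational(-1, 16))) = Mul(-3, Add(-45, Rational(-1, 16))) = Mul(-3, Rational(-721, 16)) = Rational(2163, 16)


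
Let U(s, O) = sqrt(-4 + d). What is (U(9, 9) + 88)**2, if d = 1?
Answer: (88 + I*sqrt(3))**2 ≈ 7741.0 + 304.84*I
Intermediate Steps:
U(s, O) = I*sqrt(3) (U(s, O) = sqrt(-4 + 1) = sqrt(-3) = I*sqrt(3))
(U(9, 9) + 88)**2 = (I*sqrt(3) + 88)**2 = (88 + I*sqrt(3))**2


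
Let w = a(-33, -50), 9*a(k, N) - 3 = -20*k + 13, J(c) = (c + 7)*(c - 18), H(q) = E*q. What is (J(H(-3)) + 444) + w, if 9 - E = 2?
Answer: 9586/9 ≈ 1065.1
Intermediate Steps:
E = 7 (E = 9 - 1*2 = 9 - 2 = 7)
H(q) = 7*q
J(c) = (-18 + c)*(7 + c) (J(c) = (7 + c)*(-18 + c) = (-18 + c)*(7 + c))
a(k, N) = 16/9 - 20*k/9 (a(k, N) = 1/3 + (-20*k + 13)/9 = 1/3 + (13 - 20*k)/9 = 1/3 + (13/9 - 20*k/9) = 16/9 - 20*k/9)
w = 676/9 (w = 16/9 - 20/9*(-33) = 16/9 + 220/3 = 676/9 ≈ 75.111)
(J(H(-3)) + 444) + w = ((-126 + (7*(-3))**2 - 77*(-3)) + 444) + 676/9 = ((-126 + (-21)**2 - 11*(-21)) + 444) + 676/9 = ((-126 + 441 + 231) + 444) + 676/9 = (546 + 444) + 676/9 = 990 + 676/9 = 9586/9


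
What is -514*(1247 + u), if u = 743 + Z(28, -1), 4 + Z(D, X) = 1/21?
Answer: -21437398/21 ≈ -1.0208e+6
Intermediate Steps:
Z(D, X) = -83/21 (Z(D, X) = -4 + 1/21 = -83/21)
u = 15520/21 (u = 743 - 83/21 = 15520/21 ≈ 739.05)
-514*(1247 + u) = -514*(1247 + 15520/21) = -514*41707/21 = -21437398/21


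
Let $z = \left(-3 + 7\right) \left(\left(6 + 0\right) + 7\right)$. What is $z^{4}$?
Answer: $7311616$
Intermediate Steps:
$z = 52$ ($z = 4 \left(6 + 7\right) = 4 \cdot 13 = 52$)
$z^{4} = 52^{4} = 7311616$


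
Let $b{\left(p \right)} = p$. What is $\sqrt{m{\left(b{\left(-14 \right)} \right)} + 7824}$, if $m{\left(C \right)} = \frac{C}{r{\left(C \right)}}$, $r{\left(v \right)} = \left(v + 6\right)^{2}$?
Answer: $\frac{\sqrt{500722}}{8} \approx 88.452$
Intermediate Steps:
$r{\left(v \right)} = \left(6 + v\right)^{2}$
$m{\left(C \right)} = \frac{C}{\left(6 + C\right)^{2}}$
$\sqrt{m{\left(b{\left(-14 \right)} \right)} + 7824} = \sqrt{- \frac{14}{\left(6 - 14\right)^{2}} + 7824} = \sqrt{- \frac{14}{64} + 7824} = \sqrt{\left(-14\right) \frac{1}{64} + 7824} = \sqrt{- \frac{7}{32} + 7824} = \sqrt{\frac{250361}{32}} = \frac{\sqrt{500722}}{8}$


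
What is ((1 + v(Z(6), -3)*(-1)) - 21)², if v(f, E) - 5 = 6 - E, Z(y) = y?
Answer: 1156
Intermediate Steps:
v(f, E) = 11 - E (v(f, E) = 5 + (6 - E) = 11 - E)
((1 + v(Z(6), -3)*(-1)) - 21)² = ((1 + (11 - 1*(-3))*(-1)) - 21)² = ((1 + (11 + 3)*(-1)) - 21)² = ((1 + 14*(-1)) - 21)² = ((1 - 14) - 21)² = (-13 - 21)² = (-34)² = 1156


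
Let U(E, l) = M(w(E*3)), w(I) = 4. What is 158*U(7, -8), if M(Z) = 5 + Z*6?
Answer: 4582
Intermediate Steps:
M(Z) = 5 + 6*Z
U(E, l) = 29 (U(E, l) = 5 + 6*4 = 5 + 24 = 29)
158*U(7, -8) = 158*29 = 4582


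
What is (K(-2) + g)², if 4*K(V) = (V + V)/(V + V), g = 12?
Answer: 2401/16 ≈ 150.06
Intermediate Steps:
K(V) = ¼ (K(V) = ((V + V)/(V + V))/4 = ((2*V)/((2*V)))/4 = ((2*V)*(1/(2*V)))/4 = (¼)*1 = ¼)
(K(-2) + g)² = (¼ + 12)² = (49/4)² = 2401/16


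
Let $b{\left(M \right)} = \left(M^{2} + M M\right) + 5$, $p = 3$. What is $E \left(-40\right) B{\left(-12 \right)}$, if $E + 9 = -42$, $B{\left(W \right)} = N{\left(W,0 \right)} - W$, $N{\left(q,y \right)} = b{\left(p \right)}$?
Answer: $71400$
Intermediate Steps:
$b{\left(M \right)} = 5 + 2 M^{2}$ ($b{\left(M \right)} = \left(M^{2} + M^{2}\right) + 5 = 2 M^{2} + 5 = 5 + 2 M^{2}$)
$N{\left(q,y \right)} = 23$ ($N{\left(q,y \right)} = 5 + 2 \cdot 3^{2} = 5 + 2 \cdot 9 = 5 + 18 = 23$)
$B{\left(W \right)} = 23 - W$
$E = -51$ ($E = -9 - 42 = -51$)
$E \left(-40\right) B{\left(-12 \right)} = \left(-51\right) \left(-40\right) \left(23 - -12\right) = 2040 \left(23 + 12\right) = 2040 \cdot 35 = 71400$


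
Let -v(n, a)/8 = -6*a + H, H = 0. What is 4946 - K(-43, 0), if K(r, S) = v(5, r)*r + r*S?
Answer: -83806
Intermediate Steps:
v(n, a) = 48*a (v(n, a) = -8*(-6*a + 0) = -(-48)*a = 48*a)
K(r, S) = 48*r**2 + S*r (K(r, S) = (48*r)*r + r*S = 48*r**2 + S*r)
4946 - K(-43, 0) = 4946 - (-43)*(0 + 48*(-43)) = 4946 - (-43)*(0 - 2064) = 4946 - (-43)*(-2064) = 4946 - 1*88752 = 4946 - 88752 = -83806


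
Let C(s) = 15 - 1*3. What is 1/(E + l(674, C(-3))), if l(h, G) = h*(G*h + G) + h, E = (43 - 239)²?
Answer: 1/5498490 ≈ 1.8187e-7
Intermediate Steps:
E = 38416 (E = (-196)² = 38416)
C(s) = 12 (C(s) = 15 - 3 = 12)
l(h, G) = h + h*(G + G*h) (l(h, G) = h*(G + G*h) + h = h + h*(G + G*h))
1/(E + l(674, C(-3))) = 1/(38416 + 674*(1 + 12 + 12*674)) = 1/(38416 + 674*(1 + 12 + 8088)) = 1/(38416 + 674*8101) = 1/(38416 + 5460074) = 1/5498490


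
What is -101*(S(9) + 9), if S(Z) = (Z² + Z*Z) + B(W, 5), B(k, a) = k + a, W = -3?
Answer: -17473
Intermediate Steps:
B(k, a) = a + k
S(Z) = 2 + 2*Z² (S(Z) = (Z² + Z*Z) + (5 - 3) = (Z² + Z²) + 2 = 2*Z² + 2 = 2 + 2*Z²)
-101*(S(9) + 9) = -101*((2 + 2*9²) + 9) = -101*((2 + 2*81) + 9) = -101*((2 + 162) + 9) = -101*(164 + 9) = -101*173 = -17473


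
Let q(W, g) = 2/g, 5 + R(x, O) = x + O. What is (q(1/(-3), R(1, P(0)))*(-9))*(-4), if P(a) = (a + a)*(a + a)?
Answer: -18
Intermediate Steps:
P(a) = 4*a² (P(a) = (2*a)*(2*a) = 4*a²)
R(x, O) = -5 + O + x (R(x, O) = -5 + (x + O) = -5 + (O + x) = -5 + O + x)
(q(1/(-3), R(1, P(0)))*(-9))*(-4) = ((2/(-5 + 4*0² + 1))*(-9))*(-4) = ((2/(-5 + 4*0 + 1))*(-9))*(-4) = ((2/(-5 + 0 + 1))*(-9))*(-4) = ((2/(-4))*(-9))*(-4) = ((2*(-¼))*(-9))*(-4) = -½*(-9)*(-4) = (9/2)*(-4) = -18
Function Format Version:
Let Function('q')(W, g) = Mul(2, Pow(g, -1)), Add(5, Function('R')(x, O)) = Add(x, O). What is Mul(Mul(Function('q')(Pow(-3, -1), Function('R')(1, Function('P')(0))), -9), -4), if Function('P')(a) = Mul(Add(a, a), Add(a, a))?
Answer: -18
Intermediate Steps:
Function('P')(a) = Mul(4, Pow(a, 2)) (Function('P')(a) = Mul(Mul(2, a), Mul(2, a)) = Mul(4, Pow(a, 2)))
Function('R')(x, O) = Add(-5, O, x) (Function('R')(x, O) = Add(-5, Add(x, O)) = Add(-5, Add(O, x)) = Add(-5, O, x))
Mul(Mul(Function('q')(Pow(-3, -1), Function('R')(1, Function('P')(0))), -9), -4) = Mul(Mul(Mul(2, Pow(Add(-5, Mul(4, Pow(0, 2)), 1), -1)), -9), -4) = Mul(Mul(Mul(2, Pow(Add(-5, Mul(4, 0), 1), -1)), -9), -4) = Mul(Mul(Mul(2, Pow(Add(-5, 0, 1), -1)), -9), -4) = Mul(Mul(Mul(2, Pow(-4, -1)), -9), -4) = Mul(Mul(Mul(2, Rational(-1, 4)), -9), -4) = Mul(Mul(Rational(-1, 2), -9), -4) = Mul(Rational(9, 2), -4) = -18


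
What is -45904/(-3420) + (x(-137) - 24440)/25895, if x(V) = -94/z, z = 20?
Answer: 29081137/2330550 ≈ 12.478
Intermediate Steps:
x(V) = -47/10 (x(V) = -94/20 = -94*1/20 = -47/10)
-45904/(-3420) + (x(-137) - 24440)/25895 = -45904/(-3420) + (-47/10 - 24440)/25895 = -45904*(-1/3420) - 244447/10*1/25895 = 604/45 - 244447/258950 = 29081137/2330550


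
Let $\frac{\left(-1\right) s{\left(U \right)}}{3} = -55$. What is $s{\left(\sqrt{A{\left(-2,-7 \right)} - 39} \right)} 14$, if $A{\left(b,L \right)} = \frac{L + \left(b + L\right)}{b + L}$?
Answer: $2310$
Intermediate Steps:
$A{\left(b,L \right)} = \frac{b + 2 L}{L + b}$ ($A{\left(b,L \right)} = \frac{L + \left(L + b\right)}{L + b} = \frac{b + 2 L}{L + b}$)
$s{\left(U \right)} = 165$ ($s{\left(U \right)} = \left(-3\right) \left(-55\right) = 165$)
$s{\left(\sqrt{A{\left(-2,-7 \right)} - 39} \right)} 14 = 165 \cdot 14 = 2310$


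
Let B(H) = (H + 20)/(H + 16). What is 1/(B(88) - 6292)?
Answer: -26/163565 ≈ -0.00015896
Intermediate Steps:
B(H) = (20 + H)/(16 + H)
1/(B(88) - 6292) = 1/((20 + 88)/(16 + 88) - 6292) = 1/(108/104 - 6292) = 1/((1/104)*108 - 6292) = 1/(27/26 - 6292) = 1/(-163565/26) = -26/163565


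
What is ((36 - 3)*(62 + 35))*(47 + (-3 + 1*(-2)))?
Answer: 134442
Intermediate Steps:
((36 - 3)*(62 + 35))*(47 + (-3 + 1*(-2))) = (33*97)*(47 + (-3 - 2)) = 3201*(47 - 5) = 3201*42 = 134442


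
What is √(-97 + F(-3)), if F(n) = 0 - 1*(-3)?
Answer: I*√94 ≈ 9.6954*I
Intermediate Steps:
F(n) = 3 (F(n) = 0 + 3 = 3)
√(-97 + F(-3)) = √(-97 + 3) = √(-94) = I*√94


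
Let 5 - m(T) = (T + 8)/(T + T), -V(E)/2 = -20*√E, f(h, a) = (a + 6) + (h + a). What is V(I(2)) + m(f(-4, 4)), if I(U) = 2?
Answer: 41/10 + 40*√2 ≈ 60.669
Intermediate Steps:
f(h, a) = 6 + h + 2*a (f(h, a) = (6 + a) + (a + h) = 6 + h + 2*a)
V(E) = 40*√E (V(E) = -(-40)*√E = 40*√E)
m(T) = 5 - (8 + T)/(2*T) (m(T) = 5 - (T + 8)/(T + T) = 5 - (8 + T)/(2*T))
V(I(2)) + m(f(-4, 4)) = 40*√2 + (9/2 - 4/(6 - 4 + 2*4)) = 40*√2 + (9/2 - 4/(6 - 4 + 8)) = 40*√2 + (9/2 - 4/10) = 40*√2 + (9/2 - 4*⅒) = 40*√2 + (9/2 - ⅖) = 40*√2 + 41/10 = 41/10 + 40*√2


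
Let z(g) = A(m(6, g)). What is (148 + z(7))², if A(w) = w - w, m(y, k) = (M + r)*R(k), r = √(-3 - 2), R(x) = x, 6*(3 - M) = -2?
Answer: 21904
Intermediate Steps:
M = 10/3 (M = 3 - ⅙*(-2) = 3 + ⅓ = 10/3 ≈ 3.3333)
r = I*√5 (r = √(-5) = I*√5 ≈ 2.2361*I)
m(y, k) = k*(10/3 + I*√5) (m(y, k) = (10/3 + I*√5)*k = k*(10/3 + I*√5))
A(w) = 0
z(g) = 0
(148 + z(7))² = (148 + 0)² = 148² = 21904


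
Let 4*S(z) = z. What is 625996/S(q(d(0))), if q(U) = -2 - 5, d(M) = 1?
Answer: -357712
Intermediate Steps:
q(U) = -7
S(z) = z/4
625996/S(q(d(0))) = 625996/(((1/4)*(-7))) = 625996/(-7/4) = 625996*(-4/7) = -357712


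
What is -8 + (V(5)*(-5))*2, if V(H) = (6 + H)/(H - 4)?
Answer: -118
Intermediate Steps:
V(H) = (6 + H)/(-4 + H)
-8 + (V(5)*(-5))*2 = -8 + (((6 + 5)/(-4 + 5))*(-5))*2 = -8 + ((11/1)*(-5))*2 = -8 + ((1*11)*(-5))*2 = -8 + (11*(-5))*2 = -8 - 55*2 = -8 - 110 = -118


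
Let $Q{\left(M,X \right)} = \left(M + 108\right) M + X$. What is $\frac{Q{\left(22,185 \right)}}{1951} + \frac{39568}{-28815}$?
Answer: $\frac{10544507}{56218065} \approx 0.18756$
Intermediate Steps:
$Q{\left(M,X \right)} = X + M \left(108 + M\right)$ ($Q{\left(M,X \right)} = \left(108 + M\right) M + X = M \left(108 + M\right) + X = X + M \left(108 + M\right)$)
$\frac{Q{\left(22,185 \right)}}{1951} + \frac{39568}{-28815} = \frac{185 + 22^{2} + 108 \cdot 22}{1951} + \frac{39568}{-28815} = \left(185 + 484 + 2376\right) \frac{1}{1951} + 39568 \left(- \frac{1}{28815}\right) = 3045 \cdot \frac{1}{1951} - \frac{39568}{28815} = \frac{3045}{1951} - \frac{39568}{28815} = \frac{10544507}{56218065}$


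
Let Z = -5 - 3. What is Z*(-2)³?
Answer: 64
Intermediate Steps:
Z = -8
Z*(-2)³ = -8*(-2)³ = -8*(-8) = 64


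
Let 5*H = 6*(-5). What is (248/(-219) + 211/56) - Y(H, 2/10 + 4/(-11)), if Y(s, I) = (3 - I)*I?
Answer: 116976449/37098600 ≈ 3.1531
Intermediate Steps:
H = -6 (H = (6*(-5))/5 = (1/5)*(-30) = -6)
Y(s, I) = I*(3 - I)
(248/(-219) + 211/56) - Y(H, 2/10 + 4/(-11)) = (248/(-219) + 211/56) - (2/10 + 4/(-11))*(3 - (2/10 + 4/(-11))) = (248*(-1/219) + 211*(1/56)) - (2*(1/10) + 4*(-1/11))*(3 - (2*(1/10) + 4*(-1/11))) = (-248/219 + 211/56) - (1/5 - 4/11)*(3 - (1/5 - 4/11)) = 32321/12264 - (-9)*(3 - 1*(-9/55))/55 = 32321/12264 - (-9)*(3 + 9/55)/55 = 32321/12264 - (-9)*174/(55*55) = 32321/12264 - 1*(-1566/3025) = 32321/12264 + 1566/3025 = 116976449/37098600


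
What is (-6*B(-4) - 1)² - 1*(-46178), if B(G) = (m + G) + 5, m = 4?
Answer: 47139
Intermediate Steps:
B(G) = 9 + G (B(G) = (4 + G) + 5 = 9 + G)
(-6*B(-4) - 1)² - 1*(-46178) = (-6*(9 - 4) - 1)² - 1*(-46178) = (-6*5 - 1)² + 46178 = (-30 - 1)² + 46178 = (-31)² + 46178 = 961 + 46178 = 47139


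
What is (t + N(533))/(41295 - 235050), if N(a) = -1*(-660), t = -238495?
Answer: 47567/38751 ≈ 1.2275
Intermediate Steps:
N(a) = 660
(t + N(533))/(41295 - 235050) = (-238495 + 660)/(41295 - 235050) = -237835/(-193755) = -237835*(-1/193755) = 47567/38751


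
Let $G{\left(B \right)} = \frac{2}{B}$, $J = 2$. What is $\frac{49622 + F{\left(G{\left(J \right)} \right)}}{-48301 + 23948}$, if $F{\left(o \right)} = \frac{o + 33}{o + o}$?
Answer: $- \frac{49639}{24353} \approx -2.0383$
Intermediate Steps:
$F{\left(o \right)} = \frac{33 + o}{2 o}$
$\frac{49622 + F{\left(G{\left(J \right)} \right)}}{-48301 + 23948} = \frac{49622 + \frac{33 + \frac{2}{2}}{2 \cdot \frac{2}{2}}}{-48301 + 23948} = \frac{49622 + \frac{33 + 2 \cdot \frac{1}{2}}{2 \cdot 2 \cdot \frac{1}{2}}}{-24353} = \left(49622 + \frac{33 + 1}{2 \cdot 1}\right) \left(- \frac{1}{24353}\right) = \left(49622 + \frac{1}{2} \cdot 1 \cdot 34\right) \left(- \frac{1}{24353}\right) = \left(49622 + 17\right) \left(- \frac{1}{24353}\right) = 49639 \left(- \frac{1}{24353}\right) = - \frac{49639}{24353}$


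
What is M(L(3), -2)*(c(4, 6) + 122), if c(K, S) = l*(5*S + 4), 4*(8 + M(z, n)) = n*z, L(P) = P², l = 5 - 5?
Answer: -1525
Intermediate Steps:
l = 0
M(z, n) = -8 + n*z/4 (M(z, n) = -8 + (n*z)/4 = -8 + n*z/4)
c(K, S) = 0 (c(K, S) = 0*(5*S + 4) = 0*(4 + 5*S) = 0)
M(L(3), -2)*(c(4, 6) + 122) = (-8 + (¼)*(-2)*3²)*(0 + 122) = (-8 + (¼)*(-2)*9)*122 = (-8 - 9/2)*122 = -25/2*122 = -1525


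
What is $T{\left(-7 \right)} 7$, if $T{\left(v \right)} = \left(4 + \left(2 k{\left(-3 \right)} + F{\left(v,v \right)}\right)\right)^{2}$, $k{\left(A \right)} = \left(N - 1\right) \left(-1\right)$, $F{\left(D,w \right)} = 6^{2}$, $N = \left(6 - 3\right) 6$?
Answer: $252$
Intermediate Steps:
$N = 18$ ($N = 3 \cdot 6 = 18$)
$F{\left(D,w \right)} = 36$
$k{\left(A \right)} = -17$ ($k{\left(A \right)} = \left(18 - 1\right) \left(-1\right) = 17 \left(-1\right) = -17$)
$T{\left(v \right)} = 36$ ($T{\left(v \right)} = \left(4 + \left(2 \left(-17\right) + 36\right)\right)^{2} = \left(4 + \left(-34 + 36\right)\right)^{2} = \left(4 + 2\right)^{2} = 6^{2} = 36$)
$T{\left(-7 \right)} 7 = 36 \cdot 7 = 252$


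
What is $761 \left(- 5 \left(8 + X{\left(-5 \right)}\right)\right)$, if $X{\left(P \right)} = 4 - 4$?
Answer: $-30440$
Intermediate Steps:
$X{\left(P \right)} = 0$
$761 \left(- 5 \left(8 + X{\left(-5 \right)}\right)\right) = 761 \left(- 5 \left(8 + 0\right)\right) = 761 \left(\left(-5\right) 8\right) = 761 \left(-40\right) = -30440$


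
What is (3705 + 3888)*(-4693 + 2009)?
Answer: -20379612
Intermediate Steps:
(3705 + 3888)*(-4693 + 2009) = 7593*(-2684) = -20379612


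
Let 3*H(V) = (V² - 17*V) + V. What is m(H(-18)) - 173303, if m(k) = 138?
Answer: -173165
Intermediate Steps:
H(V) = -16*V/3 + V²/3 (H(V) = ((V² - 17*V) + V)/3 = (V² - 16*V)/3 = -16*V/3 + V²/3)
m(H(-18)) - 173303 = 138 - 173303 = -173165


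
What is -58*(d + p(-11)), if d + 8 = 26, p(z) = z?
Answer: -406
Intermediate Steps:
d = 18 (d = -8 + 26 = 18)
-58*(d + p(-11)) = -58*(18 - 11) = -58*7 = -406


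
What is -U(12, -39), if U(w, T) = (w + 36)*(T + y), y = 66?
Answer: -1296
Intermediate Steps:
U(w, T) = (36 + w)*(66 + T) (U(w, T) = (w + 36)*(T + 66) = (36 + w)*(66 + T))
-U(12, -39) = -(2376 + 36*(-39) + 66*12 - 39*12) = -(2376 - 1404 + 792 - 468) = -1*1296 = -1296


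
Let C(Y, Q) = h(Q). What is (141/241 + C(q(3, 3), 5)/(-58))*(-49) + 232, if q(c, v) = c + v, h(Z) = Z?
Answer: 2901219/13978 ≈ 207.56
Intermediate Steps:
C(Y, Q) = Q
(141/241 + C(q(3, 3), 5)/(-58))*(-49) + 232 = (141/241 + 5/(-58))*(-49) + 232 = (141*(1/241) + 5*(-1/58))*(-49) + 232 = (141/241 - 5/58)*(-49) + 232 = (6973/13978)*(-49) + 232 = -341677/13978 + 232 = 2901219/13978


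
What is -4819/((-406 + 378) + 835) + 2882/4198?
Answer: -8952194/1693893 ≈ -5.2850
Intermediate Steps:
-4819/((-406 + 378) + 835) + 2882/4198 = -4819/(-28 + 835) + 2882*(1/4198) = -4819/807 + 1441/2099 = -8952194/1693893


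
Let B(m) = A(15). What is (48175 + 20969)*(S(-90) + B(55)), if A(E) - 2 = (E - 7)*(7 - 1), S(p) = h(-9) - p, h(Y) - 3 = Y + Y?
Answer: 8643000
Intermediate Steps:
h(Y) = 3 + 2*Y (h(Y) = 3 + (Y + Y) = 3 + 2*Y)
S(p) = -15 - p (S(p) = (3 + 2*(-9)) - p = (3 - 18) - p = -15 - p)
A(E) = -40 + 6*E (A(E) = 2 + (E - 7)*(7 - 1) = 2 + (-7 + E)*6 = 2 + (-42 + 6*E) = -40 + 6*E)
B(m) = 50 (B(m) = -40 + 6*15 = -40 + 90 = 50)
(48175 + 20969)*(S(-90) + B(55)) = (48175 + 20969)*((-15 - 1*(-90)) + 50) = 69144*((-15 + 90) + 50) = 69144*(75 + 50) = 69144*125 = 8643000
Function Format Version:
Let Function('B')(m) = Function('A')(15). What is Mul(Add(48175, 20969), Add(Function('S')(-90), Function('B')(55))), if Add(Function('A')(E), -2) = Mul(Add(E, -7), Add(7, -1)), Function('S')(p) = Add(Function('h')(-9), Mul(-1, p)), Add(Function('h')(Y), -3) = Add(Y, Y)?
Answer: 8643000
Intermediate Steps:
Function('h')(Y) = Add(3, Mul(2, Y)) (Function('h')(Y) = Add(3, Add(Y, Y)) = Add(3, Mul(2, Y)))
Function('S')(p) = Add(-15, Mul(-1, p)) (Function('S')(p) = Add(Add(3, Mul(2, -9)), Mul(-1, p)) = Add(Add(3, -18), Mul(-1, p)) = Add(-15, Mul(-1, p)))
Function('A')(E) = Add(-40, Mul(6, E)) (Function('A')(E) = Add(2, Mul(Add(E, -7), Add(7, -1))) = Add(2, Mul(Add(-7, E), 6)) = Add(2, Add(-42, Mul(6, E))) = Add(-40, Mul(6, E)))
Function('B')(m) = 50 (Function('B')(m) = Add(-40, Mul(6, 15)) = Add(-40, 90) = 50)
Mul(Add(48175, 20969), Add(Function('S')(-90), Function('B')(55))) = Mul(Add(48175, 20969), Add(Add(-15, Mul(-1, -90)), 50)) = Mul(69144, Add(Add(-15, 90), 50)) = Mul(69144, Add(75, 50)) = Mul(69144, 125) = 8643000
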